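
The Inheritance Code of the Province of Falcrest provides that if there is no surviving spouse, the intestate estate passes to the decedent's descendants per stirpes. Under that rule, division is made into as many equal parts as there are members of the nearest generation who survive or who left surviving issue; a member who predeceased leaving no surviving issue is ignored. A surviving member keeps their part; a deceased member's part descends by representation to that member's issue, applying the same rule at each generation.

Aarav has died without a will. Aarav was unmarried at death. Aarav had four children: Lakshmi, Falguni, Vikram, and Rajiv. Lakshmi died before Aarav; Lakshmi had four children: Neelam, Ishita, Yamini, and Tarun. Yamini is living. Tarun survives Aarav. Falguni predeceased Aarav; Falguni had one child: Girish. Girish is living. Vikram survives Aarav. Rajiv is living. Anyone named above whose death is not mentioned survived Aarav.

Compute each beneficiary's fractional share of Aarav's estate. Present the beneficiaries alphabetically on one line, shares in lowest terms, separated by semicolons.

There is no surviving spouse, so the entire estate passes to Aarav's descendants per stirpes.
The estate is divided into 4 equal shares of 1/4 among Lakshmi, Falguni, Vikram, Rajiv.
Lakshmi predeceased; the 1/4 allotted to Lakshmi's branch passes to Lakshmi's issue by representation.
The 1/4 is divided into 4 equal shares of 1/16 among Neelam, Ishita, Yamini, Tarun.
Neelam is living and takes 1/16.
Ishita is living and takes 1/16.
Yamini is living and takes 1/16.
Tarun is living and takes 1/16.
Falguni predeceased; the 1/4 allotted to Falguni's branch passes to Falguni's issue by representation.
Girish is the sole taker at this level and receives the full 1/4.
Vikram is living and takes 1/4.
Rajiv is living and takes 1/4.

Girish 1/4; Ishita 1/16; Neelam 1/16; Rajiv 1/4; Tarun 1/16; Vikram 1/4; Yamini 1/16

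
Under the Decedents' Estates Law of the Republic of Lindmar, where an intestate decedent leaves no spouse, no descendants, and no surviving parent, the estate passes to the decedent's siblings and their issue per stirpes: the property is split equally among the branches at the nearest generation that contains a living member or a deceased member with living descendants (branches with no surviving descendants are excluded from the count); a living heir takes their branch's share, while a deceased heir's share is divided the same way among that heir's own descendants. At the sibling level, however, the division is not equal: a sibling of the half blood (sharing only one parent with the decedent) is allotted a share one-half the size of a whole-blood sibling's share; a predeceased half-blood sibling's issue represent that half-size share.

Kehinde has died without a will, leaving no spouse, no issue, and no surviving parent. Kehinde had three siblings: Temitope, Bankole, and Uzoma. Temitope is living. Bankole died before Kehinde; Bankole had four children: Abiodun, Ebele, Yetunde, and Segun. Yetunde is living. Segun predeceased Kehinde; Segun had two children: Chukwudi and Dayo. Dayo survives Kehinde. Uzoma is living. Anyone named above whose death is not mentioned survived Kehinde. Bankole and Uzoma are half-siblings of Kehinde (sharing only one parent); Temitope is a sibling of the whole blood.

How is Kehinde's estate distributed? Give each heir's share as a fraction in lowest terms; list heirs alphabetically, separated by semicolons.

No spouse, descendants, or parent survives, so the estate passes to Kehinde's siblings per stirpes.
Half-blood siblings count for one-half the weight of whole-blood siblings at the initial division.
Dividing 1 in proportion to weights (total weight 2): Temitope (weight 1) → 1/2; Bankole (weight 1/2) → 1/4; Uzoma (weight 1/2) → 1/4.
Temitope is living and takes 1/2.
Bankole predeceased; the 1/4 allotted to Bankole's branch passes to Bankole's issue by representation.
The 1/4 is divided into 4 equal shares of 1/16 among Abiodun, Ebele, Yetunde, Segun.
Abiodun is living and takes 1/16.
Ebele is living and takes 1/16.
Yetunde is living and takes 1/16.
Segun predeceased; the 1/16 allotted to Segun's branch passes to Segun's issue by representation.
The 1/16 is divided into 2 equal shares of 1/32 among Chukwudi, Dayo.
Chukwudi is living and takes 1/32.
Dayo is living and takes 1/32.
Uzoma is living and takes 1/4.

Abiodun 1/16; Chukwudi 1/32; Dayo 1/32; Ebele 1/16; Temitope 1/2; Uzoma 1/4; Yetunde 1/16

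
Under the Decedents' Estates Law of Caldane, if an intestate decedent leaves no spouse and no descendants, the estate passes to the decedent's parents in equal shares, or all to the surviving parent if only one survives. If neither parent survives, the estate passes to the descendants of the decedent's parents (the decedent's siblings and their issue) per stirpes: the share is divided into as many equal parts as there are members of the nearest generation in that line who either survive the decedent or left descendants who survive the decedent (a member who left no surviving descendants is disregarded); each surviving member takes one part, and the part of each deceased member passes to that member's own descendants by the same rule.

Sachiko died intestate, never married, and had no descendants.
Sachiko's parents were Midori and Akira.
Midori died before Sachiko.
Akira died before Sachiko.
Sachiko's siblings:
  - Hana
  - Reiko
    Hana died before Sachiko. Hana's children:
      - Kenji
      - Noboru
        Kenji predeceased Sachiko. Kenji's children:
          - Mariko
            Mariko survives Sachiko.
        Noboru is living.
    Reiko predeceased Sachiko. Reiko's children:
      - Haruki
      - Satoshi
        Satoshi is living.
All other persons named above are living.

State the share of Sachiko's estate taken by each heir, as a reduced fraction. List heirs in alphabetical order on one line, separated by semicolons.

Neither parent survives and there are no descendants, so the estate passes to Sachiko's siblings and their issue per stirpes.
The estate is divided into 2 equal shares of 1/2 among Hana, Reiko.
Hana predeceased; the 1/2 allotted to Hana's branch passes to Hana's issue by representation.
The 1/2 is divided into 2 equal shares of 1/4 among Kenji, Noboru.
Kenji predeceased; the 1/4 allotted to Kenji's branch passes to Kenji's issue by representation.
Mariko is the sole taker at this level and receives the full 1/4.
Noboru is living and takes 1/4.
Reiko predeceased; the 1/2 allotted to Reiko's branch passes to Reiko's issue by representation.
The 1/2 is divided into 2 equal shares of 1/4 among Haruki, Satoshi.
Haruki is living and takes 1/4.
Satoshi is living and takes 1/4.

Haruki 1/4; Mariko 1/4; Noboru 1/4; Satoshi 1/4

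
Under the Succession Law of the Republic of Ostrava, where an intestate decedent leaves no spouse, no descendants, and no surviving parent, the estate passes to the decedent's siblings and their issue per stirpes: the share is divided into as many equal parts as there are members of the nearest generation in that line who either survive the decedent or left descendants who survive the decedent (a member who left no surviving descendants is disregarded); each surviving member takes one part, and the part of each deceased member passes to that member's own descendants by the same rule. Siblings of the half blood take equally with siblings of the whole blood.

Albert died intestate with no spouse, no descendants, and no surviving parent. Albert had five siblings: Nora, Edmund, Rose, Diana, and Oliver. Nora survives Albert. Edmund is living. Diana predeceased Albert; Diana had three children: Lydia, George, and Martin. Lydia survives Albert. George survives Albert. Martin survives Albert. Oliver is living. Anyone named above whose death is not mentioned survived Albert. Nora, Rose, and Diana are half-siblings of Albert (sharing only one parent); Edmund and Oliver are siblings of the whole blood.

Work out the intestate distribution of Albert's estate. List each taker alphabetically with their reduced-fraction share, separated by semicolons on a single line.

No spouse, descendants, or parent survives, so the estate passes to Albert's siblings per stirpes.
Half-blood and whole-blood siblings take equally under the stated rule.
The estate is divided into 5 equal shares of 1/5 among Nora, Edmund, Rose, Diana, Oliver.
Nora is living and takes 1/5.
Edmund is living and takes 1/5.
Rose is living and takes 1/5.
Diana predeceased; the 1/5 allotted to Diana's branch passes to Diana's issue by representation.
The 1/5 is divided into 3 equal shares of 1/15 among Lydia, George, Martin.
Lydia is living and takes 1/15.
George is living and takes 1/15.
Martin is living and takes 1/15.
Oliver is living and takes 1/5.

Edmund 1/5; George 1/15; Lydia 1/15; Martin 1/15; Nora 1/5; Oliver 1/5; Rose 1/5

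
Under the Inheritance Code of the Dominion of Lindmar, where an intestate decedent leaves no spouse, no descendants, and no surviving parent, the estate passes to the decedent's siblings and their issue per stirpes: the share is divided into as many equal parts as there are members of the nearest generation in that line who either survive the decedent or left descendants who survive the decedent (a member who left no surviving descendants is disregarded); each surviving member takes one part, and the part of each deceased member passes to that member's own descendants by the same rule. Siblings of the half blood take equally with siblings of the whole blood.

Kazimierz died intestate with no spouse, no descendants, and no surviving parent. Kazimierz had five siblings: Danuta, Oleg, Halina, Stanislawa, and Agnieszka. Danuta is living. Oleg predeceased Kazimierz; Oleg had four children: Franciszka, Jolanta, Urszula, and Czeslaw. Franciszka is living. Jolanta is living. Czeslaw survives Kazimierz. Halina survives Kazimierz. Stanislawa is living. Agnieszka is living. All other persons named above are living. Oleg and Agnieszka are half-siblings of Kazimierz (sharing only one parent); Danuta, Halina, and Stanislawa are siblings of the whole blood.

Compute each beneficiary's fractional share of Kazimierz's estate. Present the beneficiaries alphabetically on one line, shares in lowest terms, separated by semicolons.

No spouse, descendants, or parent survives, so the estate passes to Kazimierz's siblings per stirpes.
Half-blood and whole-blood siblings take equally under the stated rule.
The estate is divided into 5 equal shares of 1/5 among Danuta, Oleg, Halina, Stanislawa, Agnieszka.
Danuta is living and takes 1/5.
Oleg predeceased; the 1/5 allotted to Oleg's branch passes to Oleg's issue by representation.
The 1/5 is divided into 4 equal shares of 1/20 among Franciszka, Jolanta, Urszula, Czeslaw.
Franciszka is living and takes 1/20.
Jolanta is living and takes 1/20.
Urszula is living and takes 1/20.
Czeslaw is living and takes 1/20.
Halina is living and takes 1/5.
Stanislawa is living and takes 1/5.
Agnieszka is living and takes 1/5.

Agnieszka 1/5; Czeslaw 1/20; Danuta 1/5; Franciszka 1/20; Halina 1/5; Jolanta 1/20; Stanislawa 1/5; Urszula 1/20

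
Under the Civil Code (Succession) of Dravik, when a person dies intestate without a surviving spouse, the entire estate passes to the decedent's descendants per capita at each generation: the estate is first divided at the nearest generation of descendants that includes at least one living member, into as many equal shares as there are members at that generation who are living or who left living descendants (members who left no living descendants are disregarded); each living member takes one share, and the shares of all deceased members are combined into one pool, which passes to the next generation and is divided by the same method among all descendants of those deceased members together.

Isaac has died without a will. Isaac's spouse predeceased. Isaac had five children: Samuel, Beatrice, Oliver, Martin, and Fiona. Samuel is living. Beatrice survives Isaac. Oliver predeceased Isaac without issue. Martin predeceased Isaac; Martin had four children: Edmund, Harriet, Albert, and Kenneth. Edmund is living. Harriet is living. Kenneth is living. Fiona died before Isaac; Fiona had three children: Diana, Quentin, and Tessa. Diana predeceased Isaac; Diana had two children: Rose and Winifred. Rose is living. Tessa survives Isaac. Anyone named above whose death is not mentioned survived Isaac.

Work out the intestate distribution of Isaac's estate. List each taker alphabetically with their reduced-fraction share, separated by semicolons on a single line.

Albert 1/14; Beatrice 1/4; Edmund 1/14; Harriet 1/14; Kenneth 1/14; Quentin 1/14; Rose 1/28; Samuel 1/4; Tessa 1/14; Winifred 1/28

There is no surviving spouse, so the entire estate passes to Isaac's descendants per capita at each generation.
At generation 1 (Samuel, Beatrice, Martin, Fiona) there are 4 shares of (1)/4 = 1/4 each.
Living: Samuel and Beatrice — each takes 1/4.
Deceased: Martin and Fiona. Their combined 1/2 is pooled and carried to generation 2.
At generation 2 (Edmund, Harriet, Albert, Kenneth, Diana, Quentin, Tessa) there are 7 shares of (1/2)/7 = 1/14 each.
Living: Edmund, Harriet, Albert, Kenneth, Quentin, and Tessa — each takes 1/14.
Deceased: Diana. That 1/14 share is carried to generation 3.
At generation 3 (Rose, Winifred) there are 2 shares of (1/14)/2 = 1/28 each.
Living: Rose and Winifred — each takes 1/28.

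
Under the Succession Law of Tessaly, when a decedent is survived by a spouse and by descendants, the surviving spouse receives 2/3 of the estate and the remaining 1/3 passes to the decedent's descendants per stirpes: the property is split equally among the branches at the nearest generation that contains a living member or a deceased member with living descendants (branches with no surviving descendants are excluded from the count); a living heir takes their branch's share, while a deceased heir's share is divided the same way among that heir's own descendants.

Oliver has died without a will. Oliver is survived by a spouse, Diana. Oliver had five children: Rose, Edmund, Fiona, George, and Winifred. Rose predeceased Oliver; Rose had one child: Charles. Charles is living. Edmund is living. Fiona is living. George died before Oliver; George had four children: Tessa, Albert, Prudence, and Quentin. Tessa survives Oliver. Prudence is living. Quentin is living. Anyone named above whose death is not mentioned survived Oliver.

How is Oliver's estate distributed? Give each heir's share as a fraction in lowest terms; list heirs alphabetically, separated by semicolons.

Diana, as surviving spouse, takes 2/3.
The remaining 1/3 passes to Oliver's descendants per stirpes.
The 1/3 is divided into 5 equal shares of 1/15 among Rose, Edmund, Fiona, George, Winifred.
Rose predeceased; the 1/15 allotted to Rose's branch passes to Rose's issue by representation.
Charles is the sole taker at this level and receives the full 1/15.
Edmund is living and takes 1/15.
Fiona is living and takes 1/15.
George predeceased; the 1/15 allotted to George's branch passes to George's issue by representation.
The 1/15 is divided into 4 equal shares of 1/60 among Tessa, Albert, Prudence, Quentin.
Tessa is living and takes 1/60.
Albert is living and takes 1/60.
Prudence is living and takes 1/60.
Quentin is living and takes 1/60.
Winifred is living and takes 1/15.

Albert 1/60; Charles 1/15; Diana 2/3; Edmund 1/15; Fiona 1/15; Prudence 1/60; Quentin 1/60; Tessa 1/60; Winifred 1/15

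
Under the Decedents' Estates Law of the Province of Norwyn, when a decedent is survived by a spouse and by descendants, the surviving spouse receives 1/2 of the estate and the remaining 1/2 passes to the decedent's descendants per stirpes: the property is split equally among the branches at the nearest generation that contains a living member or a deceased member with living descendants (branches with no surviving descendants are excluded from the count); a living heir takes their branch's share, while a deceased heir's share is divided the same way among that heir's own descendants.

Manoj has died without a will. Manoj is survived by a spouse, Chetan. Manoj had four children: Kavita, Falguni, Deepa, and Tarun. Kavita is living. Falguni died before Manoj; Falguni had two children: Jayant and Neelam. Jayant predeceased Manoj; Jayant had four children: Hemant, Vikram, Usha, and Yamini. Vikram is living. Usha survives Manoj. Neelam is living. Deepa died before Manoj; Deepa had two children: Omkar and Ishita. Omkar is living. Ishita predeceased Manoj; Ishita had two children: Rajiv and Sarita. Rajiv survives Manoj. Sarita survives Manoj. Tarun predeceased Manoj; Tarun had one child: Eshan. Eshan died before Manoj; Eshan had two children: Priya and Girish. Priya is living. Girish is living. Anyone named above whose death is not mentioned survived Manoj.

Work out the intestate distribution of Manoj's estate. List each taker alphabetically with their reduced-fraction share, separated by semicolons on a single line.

Chetan 1/2; Girish 1/16; Hemant 1/64; Kavita 1/8; Neelam 1/16; Omkar 1/16; Priya 1/16; Rajiv 1/32; Sarita 1/32; Usha 1/64; Vikram 1/64; Yamini 1/64

Chetan, as surviving spouse, takes 1/2.
The remaining 1/2 passes to Manoj's descendants per stirpes.
The 1/2 is divided into 4 equal shares of 1/8 among Kavita, Falguni, Deepa, Tarun.
Kavita is living and takes 1/8.
Falguni predeceased; the 1/8 allotted to Falguni's branch passes to Falguni's issue by representation.
The 1/8 is divided into 2 equal shares of 1/16 among Jayant, Neelam.
Jayant predeceased; the 1/16 allotted to Jayant's branch passes to Jayant's issue by representation.
The 1/16 is divided into 4 equal shares of 1/64 among Hemant, Vikram, Usha, Yamini.
Hemant is living and takes 1/64.
Vikram is living and takes 1/64.
Usha is living and takes 1/64.
Yamini is living and takes 1/64.
Neelam is living and takes 1/16.
Deepa predeceased; the 1/8 allotted to Deepa's branch passes to Deepa's issue by representation.
The 1/8 is divided into 2 equal shares of 1/16 among Omkar, Ishita.
Omkar is living and takes 1/16.
Ishita predeceased; the 1/16 allotted to Ishita's branch passes to Ishita's issue by representation.
The 1/16 is divided into 2 equal shares of 1/32 among Rajiv, Sarita.
Rajiv is living and takes 1/32.
Sarita is living and takes 1/32.
Tarun predeceased; the 1/8 allotted to Tarun's branch passes to Tarun's issue by representation.
Eshan's line is the sole branch at this level, so the full 1/8 passes to Eshan's issue by representation.
The 1/8 is divided into 2 equal shares of 1/16 among Priya, Girish.
Priya is living and takes 1/16.
Girish is living and takes 1/16.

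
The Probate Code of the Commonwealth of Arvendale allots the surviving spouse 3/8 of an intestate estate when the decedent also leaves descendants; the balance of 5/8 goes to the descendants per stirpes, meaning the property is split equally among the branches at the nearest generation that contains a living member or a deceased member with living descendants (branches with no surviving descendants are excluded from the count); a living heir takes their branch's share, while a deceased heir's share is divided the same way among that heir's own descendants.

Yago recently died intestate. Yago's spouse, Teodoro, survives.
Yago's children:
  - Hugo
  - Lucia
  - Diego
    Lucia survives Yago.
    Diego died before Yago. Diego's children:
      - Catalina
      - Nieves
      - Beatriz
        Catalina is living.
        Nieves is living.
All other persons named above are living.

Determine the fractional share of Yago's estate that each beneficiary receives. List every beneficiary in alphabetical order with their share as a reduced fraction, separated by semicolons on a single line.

Teodoro, as surviving spouse, takes 3/8.
The remaining 5/8 passes to Yago's descendants per stirpes.
The 5/8 is divided into 3 equal shares of 5/24 among Hugo, Lucia, Diego.
Hugo is living and takes 5/24.
Lucia is living and takes 5/24.
Diego predeceased; the 5/24 allotted to Diego's branch passes to Diego's issue by representation.
The 5/24 is divided into 3 equal shares of 5/72 among Catalina, Nieves, Beatriz.
Catalina is living and takes 5/72.
Nieves is living and takes 5/72.
Beatriz is living and takes 5/72.

Beatriz 5/72; Catalina 5/72; Hugo 5/24; Lucia 5/24; Nieves 5/72; Teodoro 3/8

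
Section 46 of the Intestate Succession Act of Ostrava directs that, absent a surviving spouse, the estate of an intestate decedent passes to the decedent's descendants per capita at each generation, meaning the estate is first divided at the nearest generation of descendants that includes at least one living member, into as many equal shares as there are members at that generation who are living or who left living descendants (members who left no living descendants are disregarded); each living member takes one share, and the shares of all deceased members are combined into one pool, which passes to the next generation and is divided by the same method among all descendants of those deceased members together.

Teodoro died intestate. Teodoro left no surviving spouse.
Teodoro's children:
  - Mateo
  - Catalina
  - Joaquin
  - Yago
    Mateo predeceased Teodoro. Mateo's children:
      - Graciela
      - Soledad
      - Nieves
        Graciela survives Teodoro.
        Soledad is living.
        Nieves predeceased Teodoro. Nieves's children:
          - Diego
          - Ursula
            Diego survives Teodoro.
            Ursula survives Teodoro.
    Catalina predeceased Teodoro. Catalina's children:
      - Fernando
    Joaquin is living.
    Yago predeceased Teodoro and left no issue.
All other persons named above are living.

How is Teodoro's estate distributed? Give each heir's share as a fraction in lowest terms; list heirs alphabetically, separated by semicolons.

There is no surviving spouse, so the entire estate passes to Teodoro's descendants per capita at each generation.
At generation 1 (Mateo, Catalina, Joaquin) there are 3 shares of (1)/3 = 1/3 each.
Living: Joaquin — each takes 1/3.
Deceased: Mateo and Catalina. Their combined 2/3 is pooled and carried to generation 2.
At generation 2 (Graciela, Soledad, Nieves, Fernando) there are 4 shares of (2/3)/4 = 1/6 each.
Living: Graciela, Soledad, and Fernando — each takes 1/6.
Deceased: Nieves. That 1/6 share is carried to generation 3.
At generation 3 (Diego, Ursula) there are 2 shares of (1/6)/2 = 1/12 each.
Living: Diego and Ursula — each takes 1/12.

Diego 1/12; Fernando 1/6; Graciela 1/6; Joaquin 1/3; Soledad 1/6; Ursula 1/12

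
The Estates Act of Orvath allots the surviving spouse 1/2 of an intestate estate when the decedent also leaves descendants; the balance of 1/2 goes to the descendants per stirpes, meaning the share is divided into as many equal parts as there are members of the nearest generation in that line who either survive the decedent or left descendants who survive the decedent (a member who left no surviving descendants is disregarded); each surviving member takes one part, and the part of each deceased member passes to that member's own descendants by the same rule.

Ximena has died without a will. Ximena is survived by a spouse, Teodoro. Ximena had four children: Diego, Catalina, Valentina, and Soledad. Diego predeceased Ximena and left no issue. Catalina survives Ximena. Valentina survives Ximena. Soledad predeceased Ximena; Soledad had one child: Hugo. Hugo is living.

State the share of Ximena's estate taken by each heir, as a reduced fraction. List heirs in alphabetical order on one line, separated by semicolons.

Teodoro, as surviving spouse, takes 1/2.
The remaining 1/2 passes to Ximena's descendants per stirpes.
Diego left no surviving issue, so that branch lapses and is disregarded.
The 1/2 is divided into 3 equal shares of 1/6 among Catalina, Valentina, Soledad.
Catalina is living and takes 1/6.
Valentina is living and takes 1/6.
Soledad predeceased; the 1/6 allotted to Soledad's branch passes to Soledad's issue by representation.
Hugo is the sole taker at this level and receives the full 1/6.

Catalina 1/6; Hugo 1/6; Teodoro 1/2; Valentina 1/6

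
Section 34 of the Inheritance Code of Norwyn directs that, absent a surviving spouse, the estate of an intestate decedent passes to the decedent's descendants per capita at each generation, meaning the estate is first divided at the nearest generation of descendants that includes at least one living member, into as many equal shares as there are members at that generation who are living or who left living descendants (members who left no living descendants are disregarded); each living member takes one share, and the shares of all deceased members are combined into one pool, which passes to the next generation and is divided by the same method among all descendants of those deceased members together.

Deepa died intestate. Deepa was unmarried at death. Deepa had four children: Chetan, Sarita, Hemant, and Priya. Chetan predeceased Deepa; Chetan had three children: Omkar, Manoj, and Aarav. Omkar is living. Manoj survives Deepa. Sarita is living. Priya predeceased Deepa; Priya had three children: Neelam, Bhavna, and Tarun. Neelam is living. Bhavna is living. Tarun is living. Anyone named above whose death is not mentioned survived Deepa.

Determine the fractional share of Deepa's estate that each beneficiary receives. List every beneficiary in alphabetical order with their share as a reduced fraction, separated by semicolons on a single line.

There is no surviving spouse, so the entire estate passes to Deepa's descendants per capita at each generation.
At generation 1 (Chetan, Sarita, Hemant, Priya) there are 4 shares of (1)/4 = 1/4 each.
Living: Sarita and Hemant — each takes 1/4.
Deceased: Chetan and Priya. Their combined 1/2 is pooled and carried to generation 2.
At generation 2 (Omkar, Manoj, Aarav, Neelam, Bhavna, Tarun) there are 6 shares of (1/2)/6 = 1/12 each.
Living: Omkar, Manoj, Aarav, Neelam, Bhavna, and Tarun — each takes 1/12.

Aarav 1/12; Bhavna 1/12; Hemant 1/4; Manoj 1/12; Neelam 1/12; Omkar 1/12; Sarita 1/4; Tarun 1/12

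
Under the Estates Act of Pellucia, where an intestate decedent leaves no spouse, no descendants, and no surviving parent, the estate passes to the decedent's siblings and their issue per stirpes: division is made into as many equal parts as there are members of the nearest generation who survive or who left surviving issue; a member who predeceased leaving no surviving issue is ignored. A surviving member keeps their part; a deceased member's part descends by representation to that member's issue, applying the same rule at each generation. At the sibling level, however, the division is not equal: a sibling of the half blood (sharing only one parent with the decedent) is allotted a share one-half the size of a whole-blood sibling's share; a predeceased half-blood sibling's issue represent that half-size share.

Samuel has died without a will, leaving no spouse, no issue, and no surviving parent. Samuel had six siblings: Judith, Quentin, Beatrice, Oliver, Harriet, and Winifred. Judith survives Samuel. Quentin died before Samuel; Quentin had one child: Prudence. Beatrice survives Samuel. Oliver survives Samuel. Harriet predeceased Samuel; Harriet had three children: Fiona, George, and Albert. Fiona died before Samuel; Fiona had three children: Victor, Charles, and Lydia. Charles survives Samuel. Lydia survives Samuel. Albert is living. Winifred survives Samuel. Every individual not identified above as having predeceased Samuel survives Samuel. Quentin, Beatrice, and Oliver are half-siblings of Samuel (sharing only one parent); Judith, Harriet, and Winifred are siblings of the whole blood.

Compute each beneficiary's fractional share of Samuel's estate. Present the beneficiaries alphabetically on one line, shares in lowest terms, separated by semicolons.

Albert 2/27; Beatrice 1/9; Charles 2/81; George 2/27; Judith 2/9; Lydia 2/81; Oliver 1/9; Prudence 1/9; Victor 2/81; Winifred 2/9

No spouse, descendants, or parent survives, so the estate passes to Samuel's siblings per stirpes.
Half-blood siblings count for one-half the weight of whole-blood siblings at the initial division.
Dividing 1 in proportion to weights (total weight 9/2): Judith (weight 1) → 2/9; Quentin (weight 1/2) → 1/9; Beatrice (weight 1/2) → 1/9; Oliver (weight 1/2) → 1/9; Harriet (weight 1) → 2/9; Winifred (weight 1) → 2/9.
Judith is living and takes 2/9.
Quentin predeceased; the 1/9 allotted to Quentin's branch passes to Quentin's issue by representation.
Prudence is the sole taker at this level and receives the full 1/9.
Beatrice is living and takes 1/9.
Oliver is living and takes 1/9.
Harriet predeceased; the 2/9 allotted to Harriet's branch passes to Harriet's issue by representation.
The 2/9 is divided into 3 equal shares of 2/27 among Fiona, George, Albert.
Fiona predeceased; the 2/27 allotted to Fiona's branch passes to Fiona's issue by representation.
The 2/27 is divided into 3 equal shares of 2/81 among Victor, Charles, Lydia.
Victor is living and takes 2/81.
Charles is living and takes 2/81.
Lydia is living and takes 2/81.
George is living and takes 2/27.
Albert is living and takes 2/27.
Winifred is living and takes 2/9.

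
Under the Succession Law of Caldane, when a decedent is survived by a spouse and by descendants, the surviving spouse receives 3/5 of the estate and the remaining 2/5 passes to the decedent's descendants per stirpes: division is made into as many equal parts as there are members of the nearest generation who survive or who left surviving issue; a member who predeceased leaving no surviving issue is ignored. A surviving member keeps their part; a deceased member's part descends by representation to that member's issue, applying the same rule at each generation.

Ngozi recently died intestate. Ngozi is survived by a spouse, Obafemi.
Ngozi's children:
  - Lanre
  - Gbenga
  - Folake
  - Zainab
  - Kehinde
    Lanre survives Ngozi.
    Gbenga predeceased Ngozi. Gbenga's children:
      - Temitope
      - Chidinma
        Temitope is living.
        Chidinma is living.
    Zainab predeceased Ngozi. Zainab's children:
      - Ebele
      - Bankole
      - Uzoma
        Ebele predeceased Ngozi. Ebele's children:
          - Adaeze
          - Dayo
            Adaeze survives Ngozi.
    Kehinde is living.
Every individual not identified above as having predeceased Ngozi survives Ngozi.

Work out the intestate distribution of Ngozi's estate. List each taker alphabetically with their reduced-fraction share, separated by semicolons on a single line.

Obafemi, as surviving spouse, takes 3/5.
The remaining 2/5 passes to Ngozi's descendants per stirpes.
The 2/5 is divided into 5 equal shares of 2/25 among Lanre, Gbenga, Folake, Zainab, Kehinde.
Lanre is living and takes 2/25.
Gbenga predeceased; the 2/25 allotted to Gbenga's branch passes to Gbenga's issue by representation.
The 2/25 is divided into 2 equal shares of 1/25 among Temitope, Chidinma.
Temitope is living and takes 1/25.
Chidinma is living and takes 1/25.
Folake is living and takes 2/25.
Zainab predeceased; the 2/25 allotted to Zainab's branch passes to Zainab's issue by representation.
The 2/25 is divided into 3 equal shares of 2/75 among Ebele, Bankole, Uzoma.
Ebele predeceased; the 2/75 allotted to Ebele's branch passes to Ebele's issue by representation.
The 2/75 is divided into 2 equal shares of 1/75 among Adaeze, Dayo.
Adaeze is living and takes 1/75.
Dayo is living and takes 1/75.
Bankole is living and takes 2/75.
Uzoma is living and takes 2/75.
Kehinde is living and takes 2/25.

Adaeze 1/75; Bankole 2/75; Chidinma 1/25; Dayo 1/75; Folake 2/25; Kehinde 2/25; Lanre 2/25; Obafemi 3/5; Temitope 1/25; Uzoma 2/75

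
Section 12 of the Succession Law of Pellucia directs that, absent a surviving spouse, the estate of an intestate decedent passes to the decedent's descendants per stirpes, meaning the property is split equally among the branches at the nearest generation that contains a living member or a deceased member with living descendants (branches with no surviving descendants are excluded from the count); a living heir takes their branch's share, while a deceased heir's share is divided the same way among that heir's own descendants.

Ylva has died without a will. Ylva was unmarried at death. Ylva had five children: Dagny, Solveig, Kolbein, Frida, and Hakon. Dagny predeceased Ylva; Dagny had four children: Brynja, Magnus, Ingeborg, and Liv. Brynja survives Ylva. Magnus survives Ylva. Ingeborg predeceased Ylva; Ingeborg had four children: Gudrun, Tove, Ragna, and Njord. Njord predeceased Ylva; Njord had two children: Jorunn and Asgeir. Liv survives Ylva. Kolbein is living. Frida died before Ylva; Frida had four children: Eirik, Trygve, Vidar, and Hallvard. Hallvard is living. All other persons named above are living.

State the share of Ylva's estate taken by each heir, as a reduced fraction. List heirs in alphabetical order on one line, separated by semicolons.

Asgeir 1/160; Brynja 1/20; Eirik 1/20; Gudrun 1/80; Hakon 1/5; Hallvard 1/20; Jorunn 1/160; Kolbein 1/5; Liv 1/20; Magnus 1/20; Ragna 1/80; Solveig 1/5; Tove 1/80; Trygve 1/20; Vidar 1/20

There is no surviving spouse, so the entire estate passes to Ylva's descendants per stirpes.
The estate is divided into 5 equal shares of 1/5 among Dagny, Solveig, Kolbein, Frida, Hakon.
Dagny predeceased; the 1/5 allotted to Dagny's branch passes to Dagny's issue by representation.
The 1/5 is divided into 4 equal shares of 1/20 among Brynja, Magnus, Ingeborg, Liv.
Brynja is living and takes 1/20.
Magnus is living and takes 1/20.
Ingeborg predeceased; the 1/20 allotted to Ingeborg's branch passes to Ingeborg's issue by representation.
The 1/20 is divided into 4 equal shares of 1/80 among Gudrun, Tove, Ragna, Njord.
Gudrun is living and takes 1/80.
Tove is living and takes 1/80.
Ragna is living and takes 1/80.
Njord predeceased; the 1/80 allotted to Njord's branch passes to Njord's issue by representation.
The 1/80 is divided into 2 equal shares of 1/160 among Jorunn, Asgeir.
Jorunn is living and takes 1/160.
Asgeir is living and takes 1/160.
Liv is living and takes 1/20.
Solveig is living and takes 1/5.
Kolbein is living and takes 1/5.
Frida predeceased; the 1/5 allotted to Frida's branch passes to Frida's issue by representation.
The 1/5 is divided into 4 equal shares of 1/20 among Eirik, Trygve, Vidar, Hallvard.
Eirik is living and takes 1/20.
Trygve is living and takes 1/20.
Vidar is living and takes 1/20.
Hallvard is living and takes 1/20.
Hakon is living and takes 1/5.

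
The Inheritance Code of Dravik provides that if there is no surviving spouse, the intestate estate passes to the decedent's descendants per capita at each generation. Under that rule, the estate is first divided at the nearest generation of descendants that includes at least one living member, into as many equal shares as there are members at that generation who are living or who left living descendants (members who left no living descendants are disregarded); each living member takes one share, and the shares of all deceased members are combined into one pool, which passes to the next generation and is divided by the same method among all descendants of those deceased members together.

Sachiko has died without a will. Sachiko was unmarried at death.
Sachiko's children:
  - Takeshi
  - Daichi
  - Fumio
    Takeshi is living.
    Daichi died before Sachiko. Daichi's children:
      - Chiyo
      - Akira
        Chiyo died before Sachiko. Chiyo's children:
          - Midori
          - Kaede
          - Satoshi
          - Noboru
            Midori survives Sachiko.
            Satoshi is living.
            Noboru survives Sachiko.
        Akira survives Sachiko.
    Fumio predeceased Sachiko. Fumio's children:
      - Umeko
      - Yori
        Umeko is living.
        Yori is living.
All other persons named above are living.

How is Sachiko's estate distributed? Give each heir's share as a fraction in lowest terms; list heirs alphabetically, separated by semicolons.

There is no surviving spouse, so the entire estate passes to Sachiko's descendants per capita at each generation.
At generation 1 (Takeshi, Daichi, Fumio) there are 3 shares of (1)/3 = 1/3 each.
Living: Takeshi — each takes 1/3.
Deceased: Daichi and Fumio. Their combined 2/3 is pooled and carried to generation 2.
At generation 2 (Chiyo, Akira, Umeko, Yori) there are 4 shares of (2/3)/4 = 1/6 each.
Living: Akira, Umeko, and Yori — each takes 1/6.
Deceased: Chiyo. That 1/6 share is carried to generation 3.
At generation 3 (Midori, Kaede, Satoshi, Noboru) there are 4 shares of (1/6)/4 = 1/24 each.
Living: Midori, Kaede, Satoshi, and Noboru — each takes 1/24.

Akira 1/6; Kaede 1/24; Midori 1/24; Noboru 1/24; Satoshi 1/24; Takeshi 1/3; Umeko 1/6; Yori 1/6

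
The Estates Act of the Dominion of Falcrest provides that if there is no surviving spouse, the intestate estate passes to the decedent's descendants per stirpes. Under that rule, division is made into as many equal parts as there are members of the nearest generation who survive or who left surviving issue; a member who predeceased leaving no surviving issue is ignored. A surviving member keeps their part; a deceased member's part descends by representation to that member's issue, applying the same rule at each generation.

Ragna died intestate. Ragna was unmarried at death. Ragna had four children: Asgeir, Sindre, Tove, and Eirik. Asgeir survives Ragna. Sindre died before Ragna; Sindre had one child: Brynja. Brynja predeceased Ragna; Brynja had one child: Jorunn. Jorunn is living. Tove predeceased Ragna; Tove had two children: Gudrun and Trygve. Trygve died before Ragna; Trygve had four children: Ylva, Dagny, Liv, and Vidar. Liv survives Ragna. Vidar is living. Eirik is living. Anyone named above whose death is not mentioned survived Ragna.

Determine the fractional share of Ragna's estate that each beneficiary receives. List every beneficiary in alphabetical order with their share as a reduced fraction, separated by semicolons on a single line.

Asgeir 1/4; Dagny 1/32; Eirik 1/4; Gudrun 1/8; Jorunn 1/4; Liv 1/32; Vidar 1/32; Ylva 1/32

There is no surviving spouse, so the entire estate passes to Ragna's descendants per stirpes.
The estate is divided into 4 equal shares of 1/4 among Asgeir, Sindre, Tove, Eirik.
Asgeir is living and takes 1/4.
Sindre predeceased; the 1/4 allotted to Sindre's branch passes to Sindre's issue by representation.
Brynja's line is the sole branch at this level, so the full 1/4 passes to Brynja's issue by representation.
Jorunn is the sole taker at this level and receives the full 1/4.
Tove predeceased; the 1/4 allotted to Tove's branch passes to Tove's issue by representation.
The 1/4 is divided into 2 equal shares of 1/8 among Gudrun, Trygve.
Gudrun is living and takes 1/8.
Trygve predeceased; the 1/8 allotted to Trygve's branch passes to Trygve's issue by representation.
The 1/8 is divided into 4 equal shares of 1/32 among Ylva, Dagny, Liv, Vidar.
Ylva is living and takes 1/32.
Dagny is living and takes 1/32.
Liv is living and takes 1/32.
Vidar is living and takes 1/32.
Eirik is living and takes 1/4.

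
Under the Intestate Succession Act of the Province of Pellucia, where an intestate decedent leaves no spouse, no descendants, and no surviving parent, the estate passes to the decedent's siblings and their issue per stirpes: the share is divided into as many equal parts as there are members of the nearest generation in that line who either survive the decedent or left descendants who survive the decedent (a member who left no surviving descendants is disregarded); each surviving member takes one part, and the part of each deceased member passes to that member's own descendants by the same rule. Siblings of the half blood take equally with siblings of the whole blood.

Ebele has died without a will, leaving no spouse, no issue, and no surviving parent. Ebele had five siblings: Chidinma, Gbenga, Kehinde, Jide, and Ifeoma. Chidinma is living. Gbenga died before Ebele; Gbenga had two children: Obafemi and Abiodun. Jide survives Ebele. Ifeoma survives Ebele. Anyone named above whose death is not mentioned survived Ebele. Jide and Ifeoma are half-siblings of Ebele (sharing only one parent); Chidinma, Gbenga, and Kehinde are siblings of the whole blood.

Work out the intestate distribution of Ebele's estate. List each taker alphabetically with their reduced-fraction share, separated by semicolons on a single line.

No spouse, descendants, or parent survives, so the estate passes to Ebele's siblings per stirpes.
Half-blood and whole-blood siblings take equally under the stated rule.
The estate is divided into 5 equal shares of 1/5 among Chidinma, Gbenga, Kehinde, Jide, Ifeoma.
Chidinma is living and takes 1/5.
Gbenga predeceased; the 1/5 allotted to Gbenga's branch passes to Gbenga's issue by representation.
The 1/5 is divided into 2 equal shares of 1/10 among Obafemi, Abiodun.
Obafemi is living and takes 1/10.
Abiodun is living and takes 1/10.
Kehinde is living and takes 1/5.
Jide is living and takes 1/5.
Ifeoma is living and takes 1/5.

Abiodun 1/10; Chidinma 1/5; Ifeoma 1/5; Jide 1/5; Kehinde 1/5; Obafemi 1/10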